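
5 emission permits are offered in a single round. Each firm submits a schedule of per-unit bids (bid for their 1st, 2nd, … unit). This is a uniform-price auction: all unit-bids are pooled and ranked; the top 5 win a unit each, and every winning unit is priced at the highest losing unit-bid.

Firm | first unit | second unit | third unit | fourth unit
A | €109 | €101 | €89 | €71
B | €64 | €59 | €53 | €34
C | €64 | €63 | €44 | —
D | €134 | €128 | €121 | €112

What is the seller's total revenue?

Total revenue: €505

Pooled unit-bids ranked (top 5): 134 (D-1), 128 (D-2), 121 (D-3), 112 (D-4), 109 (A-1)
Highest rejected unit-bid = €101.
Allocation: A 1, D 4. Every unit priced at €101.
Revenue = 5 × 101 = €505.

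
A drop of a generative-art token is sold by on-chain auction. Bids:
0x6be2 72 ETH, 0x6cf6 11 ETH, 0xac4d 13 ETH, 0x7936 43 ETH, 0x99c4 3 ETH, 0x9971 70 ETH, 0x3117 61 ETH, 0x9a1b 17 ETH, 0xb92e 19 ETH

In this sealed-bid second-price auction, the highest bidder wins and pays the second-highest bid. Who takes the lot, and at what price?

Bids ranked: 72 (0x6be2) > 70 (0x9971) > 61 (0x3117) > 43 (0x7936) > 19 (0xb92e) > 17 (0x9a1b) > …
Second-price: 0x6be2 pays 0x9971's bid of 70 ETH.

0x6be2 pays 70 ETH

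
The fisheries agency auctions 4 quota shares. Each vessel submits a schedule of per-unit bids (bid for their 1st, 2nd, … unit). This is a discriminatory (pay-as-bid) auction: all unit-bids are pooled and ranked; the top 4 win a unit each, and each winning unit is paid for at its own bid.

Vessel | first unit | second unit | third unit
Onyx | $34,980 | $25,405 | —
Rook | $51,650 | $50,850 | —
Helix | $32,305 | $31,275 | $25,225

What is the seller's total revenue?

Total revenue: $169,785

Merging the schedules and taking the best 4: 51,650 (Rook-1), 50,850 (Rook-2), 34,980 (Onyx-1), 32,305 (Helix-1)
Next rejected bid: $31,275 (not a price — pay-as-bid).
Each winning unit pays its own bid.
Revenue = 51,650 + 50,850 + 34,980 + 32,305 = $169,785.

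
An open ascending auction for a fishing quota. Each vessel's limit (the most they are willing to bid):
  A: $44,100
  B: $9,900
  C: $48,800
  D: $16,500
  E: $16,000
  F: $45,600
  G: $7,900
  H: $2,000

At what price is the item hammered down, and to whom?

Limits ranked: 48,800 (C) > 45,600 (F) > 44,100 (A) > 16,500 (D) > 16,000 (E) > 9,900 (B) > …
Bidding ends when F exits at $45,600; C takes it.

C wins at $45,600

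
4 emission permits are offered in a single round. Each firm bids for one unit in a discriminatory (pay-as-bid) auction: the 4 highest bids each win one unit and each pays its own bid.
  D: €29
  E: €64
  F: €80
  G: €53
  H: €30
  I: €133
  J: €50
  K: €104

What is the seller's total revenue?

Total revenue: €381

Ordering the bids: 133 (I), 104 (K), 80 (F), 64 (E), 53 (G), 50 (J), …
Top 4: I, K, F, E.
Total revenue = 133 + 104 + 80 + 64 = €381.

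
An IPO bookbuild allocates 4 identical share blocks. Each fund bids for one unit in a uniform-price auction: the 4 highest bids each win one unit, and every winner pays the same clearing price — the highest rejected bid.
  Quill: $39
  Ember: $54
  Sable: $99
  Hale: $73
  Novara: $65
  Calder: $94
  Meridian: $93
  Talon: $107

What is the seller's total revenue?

Bids ranked high→low: 107 (Talon), 99 (Sable), 94 (Calder), 93 (Meridian), 73 (Hale), 65 (Novara), …
The 4 highest are Talon, Sable, Calder, Meridian.
Highest unsuccessful bid: $73 → clearing price.
Total revenue = 4 × $73 = $292.

Total revenue: $292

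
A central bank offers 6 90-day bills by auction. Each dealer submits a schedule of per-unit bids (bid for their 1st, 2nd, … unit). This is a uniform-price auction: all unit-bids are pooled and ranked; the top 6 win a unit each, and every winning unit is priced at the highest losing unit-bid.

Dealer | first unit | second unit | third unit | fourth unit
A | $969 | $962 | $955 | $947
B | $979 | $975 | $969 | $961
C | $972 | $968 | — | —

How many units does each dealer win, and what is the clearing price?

A 1, B 3, C 2; clearing price $962

Merging the schedules and taking the best 6: 979 (B-1), 975 (B-2), 972 (C-1), 969 (A-1), 969 (B-3), 968 (C-2)
First bid not allocated: $962.
Allocation: A 1, B 3, C 2.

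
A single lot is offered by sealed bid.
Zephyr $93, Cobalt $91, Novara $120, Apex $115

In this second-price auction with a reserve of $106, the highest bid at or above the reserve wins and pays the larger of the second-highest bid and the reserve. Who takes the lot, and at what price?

Sorting bids: 120 (Novara) > 115 (Apex) > 93 (Zephyr) > 91 (Cobalt)
Highest eligible bid: Novara at $120.
Second-highest bid $115 exceeds the reserve $106 → payment $115.

Novara pays $115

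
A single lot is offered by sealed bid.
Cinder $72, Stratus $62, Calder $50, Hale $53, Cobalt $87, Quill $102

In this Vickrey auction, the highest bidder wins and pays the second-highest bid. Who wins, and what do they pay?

Rule: the highest bidder wins and pays the second-highest bid.
Bids ranked: 102 (Quill) > 87 (Cobalt) > 72 (Cinder) > 62 (Stratus) > 53 (Hale) > 50 (Calder)
Quill wins with the highest bid; price is set by the runner-up at $87.

Quill pays $87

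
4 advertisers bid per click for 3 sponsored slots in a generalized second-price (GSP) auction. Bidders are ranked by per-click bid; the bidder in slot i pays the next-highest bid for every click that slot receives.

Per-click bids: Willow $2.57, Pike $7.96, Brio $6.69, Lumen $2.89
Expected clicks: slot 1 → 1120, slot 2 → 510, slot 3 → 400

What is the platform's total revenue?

Total revenue: $9994.70

Ranked by bid: $7.96 (Pike) > $6.69 (Brio) > $2.89 (Lumen) > $2.57 (Willow)
Slot 1: Pike pays $6.69 × 1120 = $7492.80
Slot 2: Brio pays $2.89 × 510 = $1473.90
Slot 3: Lumen pays $2.57 × 400 = $1028.00
Total = $9994.70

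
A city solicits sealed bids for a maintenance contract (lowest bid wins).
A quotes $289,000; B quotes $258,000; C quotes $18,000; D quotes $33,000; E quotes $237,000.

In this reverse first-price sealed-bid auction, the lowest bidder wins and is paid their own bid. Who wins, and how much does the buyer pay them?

Rule: the lowest bidder wins and is paid their own bid.
Bids ranked: 18,000 (C) < 33,000 (D) < 237,000 (E) < 258,000 (B) < 289,000 (A)
C has the lowest bid and is paid exactly that: $18,000.

C is paid $18,000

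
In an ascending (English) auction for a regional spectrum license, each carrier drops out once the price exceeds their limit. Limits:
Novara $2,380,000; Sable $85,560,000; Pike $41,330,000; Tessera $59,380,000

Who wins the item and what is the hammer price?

Sable wins at $59,380,000

Limits in order: 85,560,000 (Sable) > 59,380,000 (Tessera) > 41,330,000 (Pike) > 2,380,000 (Novara)
Bidding ends when Tessera exits at $59,380,000; Sable takes it.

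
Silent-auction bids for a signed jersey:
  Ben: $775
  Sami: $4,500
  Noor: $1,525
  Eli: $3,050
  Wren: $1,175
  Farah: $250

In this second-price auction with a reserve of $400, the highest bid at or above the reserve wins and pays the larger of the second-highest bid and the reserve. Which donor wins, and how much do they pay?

Sorting bids: 4,500 (Sami) > 3,050 (Eli) > 1,525 (Noor) > 1,175 (Wren) > 775 (Ben) > 250 (Farah)
Highest eligible bid: Sami at $4,500.
max(second-highest $3,050, reserve $400) = $3,050; the reserve does not bind.

Sami pays $3,050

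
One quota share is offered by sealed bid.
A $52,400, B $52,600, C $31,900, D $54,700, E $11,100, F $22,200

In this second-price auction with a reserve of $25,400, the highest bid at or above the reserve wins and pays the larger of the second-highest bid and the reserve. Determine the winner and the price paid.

D pays $52,600

Bids in order: 54,700 (D) > 52,600 (B) > 52,400 (A) > 31,900 (C) > 22,200 (F) > 11,100 (E)
Highest eligible bid: D at $54,700.
Second-highest bid $52,600 exceeds the reserve $25,400 → payment $52,600.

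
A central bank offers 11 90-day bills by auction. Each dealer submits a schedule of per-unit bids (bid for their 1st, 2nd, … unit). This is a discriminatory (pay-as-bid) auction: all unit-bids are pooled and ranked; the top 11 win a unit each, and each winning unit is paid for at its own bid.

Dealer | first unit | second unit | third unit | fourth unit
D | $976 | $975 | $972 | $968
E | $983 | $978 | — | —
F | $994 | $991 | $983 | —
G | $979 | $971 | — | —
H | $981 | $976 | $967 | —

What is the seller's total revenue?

All unit-bids, highest first — top 11: 994 (F-1), 991 (F-2), 983 (E-1), 983 (F-3), 981 (H-1), 979 (G-1), 978 (E-2), 976 (D-1), 976 (H-2), 975 (D-2), 972 (D-3)
Next rejected bid: $971 (not a price — pay-as-bid).
Each winning unit pays its own bid.
Revenue = 994 + 991 + 983 + 983 + 981 + 979 + 978 + 976 + 976 + 975 + 972 = $10,788.

Total revenue: $10,788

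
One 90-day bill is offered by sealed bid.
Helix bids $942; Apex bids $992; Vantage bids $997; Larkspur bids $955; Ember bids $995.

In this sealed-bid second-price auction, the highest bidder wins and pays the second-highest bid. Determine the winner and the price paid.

Rule: the highest bidder wins and pays the second-highest bid.
Bids ranked: 997 (Vantage) > 995 (Ember) > 992 (Apex) > 955 (Larkspur) > 942 (Helix)
Second-price: Vantage pays Ember's bid of $995.

Vantage pays $995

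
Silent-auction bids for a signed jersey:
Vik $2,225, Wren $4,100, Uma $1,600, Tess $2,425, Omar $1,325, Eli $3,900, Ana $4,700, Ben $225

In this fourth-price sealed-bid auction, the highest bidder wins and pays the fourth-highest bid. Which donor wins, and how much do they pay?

Ana pays $2,425

Rule: the highest bidder wins and pays the fourth-highest bid.
Bids in order: 4,700 (Ana) > 4,100 (Wren) > 3,900 (Eli) > 2,425 (Tess) > 2,225 (Vik) > 1,600 (Uma) > …
Ana is highest; pays the fourth-highest bid, $2,425.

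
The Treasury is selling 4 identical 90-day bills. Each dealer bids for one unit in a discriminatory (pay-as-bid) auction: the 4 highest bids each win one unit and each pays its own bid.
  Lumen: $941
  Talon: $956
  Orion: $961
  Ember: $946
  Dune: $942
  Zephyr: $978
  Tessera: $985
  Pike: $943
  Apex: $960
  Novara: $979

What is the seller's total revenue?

Bids ranked high→low: 985 (Tessera), 979 (Novara), 978 (Zephyr), 961 (Orion), 960 (Apex), 956 (Talon), …
Winners (4 units): Tessera, Novara, Zephyr, Orion.
Total revenue = 985 + 979 + 978 + 961 = $3,903.

Total revenue: $3,903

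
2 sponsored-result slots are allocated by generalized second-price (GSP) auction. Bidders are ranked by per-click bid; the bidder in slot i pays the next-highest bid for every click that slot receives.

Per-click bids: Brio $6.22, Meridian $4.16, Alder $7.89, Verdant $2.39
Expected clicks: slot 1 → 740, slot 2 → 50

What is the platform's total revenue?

Per-click bids in order: $7.89 (Alder) > $6.22 (Brio) > $4.16 (Meridian) > …
Slot 1: Alder pays $6.22 × 740 = $4602.80
Slot 2: Brio pays $4.16 × 50 = $208.00
Total = $4810.80

Total revenue: $4810.80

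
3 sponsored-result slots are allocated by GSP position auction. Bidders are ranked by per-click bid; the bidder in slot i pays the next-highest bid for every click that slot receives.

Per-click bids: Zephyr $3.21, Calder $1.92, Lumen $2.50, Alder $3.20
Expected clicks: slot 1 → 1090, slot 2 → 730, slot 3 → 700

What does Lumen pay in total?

Lumen pays $1344.00

Ranked by bid: $3.21 (Zephyr) > $3.20 (Alder) > $2.50 (Lumen) > $1.92 (Calder)
Lumen holds slot 3 → pays next bid $1.92 × 700 clicks = $1344.00.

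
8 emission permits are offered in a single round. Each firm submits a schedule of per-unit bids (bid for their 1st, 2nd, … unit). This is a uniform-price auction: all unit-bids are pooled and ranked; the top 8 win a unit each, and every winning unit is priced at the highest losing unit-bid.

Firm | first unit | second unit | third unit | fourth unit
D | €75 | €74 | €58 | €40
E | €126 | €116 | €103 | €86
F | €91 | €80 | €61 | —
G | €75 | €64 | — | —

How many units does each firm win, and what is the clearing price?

D 1, E 4, F 2, G 1; clearing price €74

All unit-bids, highest first — top 8: 126 (E-1), 116 (E-2), 103 (E-3), 91 (F-1), 86 (E-4), 80 (F-2), 75 (D-1), 75 (G-1)
First bid not allocated: €74.
Allocation: D 1, E 4, F 2, G 1.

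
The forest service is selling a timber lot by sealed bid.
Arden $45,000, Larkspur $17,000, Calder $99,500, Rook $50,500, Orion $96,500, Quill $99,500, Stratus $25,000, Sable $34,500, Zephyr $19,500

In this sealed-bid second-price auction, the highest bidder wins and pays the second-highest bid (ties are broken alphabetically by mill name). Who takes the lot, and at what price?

Calder pays $99,500

Sorting bids: 99,500 (Calder) > 99,500 (Quill) > 96,500 (Orion) > 50,500 (Rook) > 45,000 (Arden) > 34,500 (Sable) > …
Calder and Quill tie at $99,500; tie-break gives it to Calder.
Calder wins with the highest bid; price is set by the runner-up at $99,500.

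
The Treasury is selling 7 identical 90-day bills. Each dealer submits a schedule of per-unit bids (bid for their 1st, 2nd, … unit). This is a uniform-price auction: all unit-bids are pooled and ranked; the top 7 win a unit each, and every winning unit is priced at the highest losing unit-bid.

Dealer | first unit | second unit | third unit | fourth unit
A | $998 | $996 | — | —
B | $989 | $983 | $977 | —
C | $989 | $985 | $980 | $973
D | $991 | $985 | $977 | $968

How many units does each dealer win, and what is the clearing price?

All unit-bids, highest first — top 7: 998 (A-1), 996 (A-2), 991 (D-1), 989 (B-1), 989 (C-1), 985 (C-2), 985 (D-2)
The (k+1)-th unit-bid is $983.
Allocation: A 2, B 1, C 2, D 2.

A 2, B 1, C 2, D 2; clearing price $983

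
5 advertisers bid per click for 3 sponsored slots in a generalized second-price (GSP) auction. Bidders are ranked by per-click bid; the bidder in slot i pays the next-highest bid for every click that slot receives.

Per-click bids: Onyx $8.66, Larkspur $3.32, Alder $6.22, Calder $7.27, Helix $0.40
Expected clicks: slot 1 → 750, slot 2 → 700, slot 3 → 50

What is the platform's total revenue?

Per-click bids in order: $8.66 (Onyx) > $7.27 (Calder) > $6.22 (Alder) > $3.32 (Larkspur) > …
Slot 1: Onyx pays $7.27 × 750 = $5452.50
Slot 2: Calder pays $6.22 × 700 = $4354.00
Slot 3: Alder pays $3.32 × 50 = $166.00
Total = $9972.50

Total revenue: $9972.50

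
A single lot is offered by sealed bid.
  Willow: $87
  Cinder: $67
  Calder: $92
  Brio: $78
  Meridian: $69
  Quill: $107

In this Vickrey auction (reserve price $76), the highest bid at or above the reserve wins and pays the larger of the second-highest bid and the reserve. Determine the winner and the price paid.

Bids ranked: 107 (Quill) > 92 (Calder) > 87 (Willow) > 78 (Brio) > 69 (Meridian) > 67 (Cinder)
Highest eligible bid: Quill at $107.
Second-highest bid $92 exceeds the reserve $76 → payment $92.

Quill pays $92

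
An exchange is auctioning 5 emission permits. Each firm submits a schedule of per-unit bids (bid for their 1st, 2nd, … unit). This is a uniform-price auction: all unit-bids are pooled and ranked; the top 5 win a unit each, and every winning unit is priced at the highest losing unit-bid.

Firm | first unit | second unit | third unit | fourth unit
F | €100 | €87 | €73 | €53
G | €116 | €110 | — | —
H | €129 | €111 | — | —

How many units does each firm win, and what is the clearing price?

F 1, G 2, H 2; clearing price €87

Merging the schedules and taking the best 5: 129 (H-1), 116 (G-1), 111 (H-2), 110 (G-2), 100 (F-1)
Highest rejected unit-bid = €87.
Allocation: F 1, G 2, H 2.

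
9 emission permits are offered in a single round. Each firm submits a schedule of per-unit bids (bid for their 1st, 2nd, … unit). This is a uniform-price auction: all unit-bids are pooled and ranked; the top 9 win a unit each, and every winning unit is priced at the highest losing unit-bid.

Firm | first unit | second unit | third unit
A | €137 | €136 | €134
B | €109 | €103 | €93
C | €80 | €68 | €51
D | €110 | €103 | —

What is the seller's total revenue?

Pooled unit-bids ranked (top 9): 137 (A-1), 136 (A-2), 134 (A-3), 110 (D-1), 109 (B-1), 103 (B-2), 103 (D-2), 93 (B-3), 80 (C-1)
The (k+1)-th unit-bid is €68.
Allocation: A 3, B 3, C 1, D 2. Every unit priced at €68.
Revenue = 9 × 68 = €612.

Total revenue: €612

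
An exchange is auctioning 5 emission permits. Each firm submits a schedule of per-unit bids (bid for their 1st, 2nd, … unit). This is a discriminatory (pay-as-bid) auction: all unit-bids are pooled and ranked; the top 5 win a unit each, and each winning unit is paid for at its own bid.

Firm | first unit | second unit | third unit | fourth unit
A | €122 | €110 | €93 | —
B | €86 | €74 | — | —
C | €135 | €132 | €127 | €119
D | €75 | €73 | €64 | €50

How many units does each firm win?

A 1, C 4

Pooled unit-bids ranked (top 5): 135 (C-1), 132 (C-2), 127 (C-3), 122 (A-1), 119 (C-4)
Next rejected bid: €110 (not a price — pay-as-bid).
Allocation: A 1, C 4.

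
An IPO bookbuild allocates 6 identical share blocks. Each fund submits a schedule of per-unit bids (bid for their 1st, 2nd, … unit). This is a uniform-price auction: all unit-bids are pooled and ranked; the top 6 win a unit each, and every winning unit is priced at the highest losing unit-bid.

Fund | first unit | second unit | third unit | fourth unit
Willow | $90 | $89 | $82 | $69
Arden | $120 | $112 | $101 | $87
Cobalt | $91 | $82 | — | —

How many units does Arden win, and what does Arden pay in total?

All unit-bids, highest first — top 6: 120 (Arden-1), 112 (Arden-2), 101 (Arden-3), 91 (Cobalt-1), 90 (Willow-1), 89 (Willow-2)
The (k+1)-th unit-bid is $87.
Arden wins 3 unit(s) at $87 each.

Arden: 3 units, pays $261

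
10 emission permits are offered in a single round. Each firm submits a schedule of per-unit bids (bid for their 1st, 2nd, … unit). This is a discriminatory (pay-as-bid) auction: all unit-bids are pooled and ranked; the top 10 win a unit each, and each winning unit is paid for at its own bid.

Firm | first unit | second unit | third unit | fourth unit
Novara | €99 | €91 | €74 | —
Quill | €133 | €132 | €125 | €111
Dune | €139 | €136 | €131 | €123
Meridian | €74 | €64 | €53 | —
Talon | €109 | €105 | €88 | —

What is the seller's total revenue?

All unit-bids, highest first — top 10: 139 (Dune-1), 136 (Dune-2), 133 (Quill-1), 132 (Quill-2), 131 (Dune-3), 125 (Quill-3), 123 (Dune-4), 111 (Quill-4), 109 (Talon-1), 105 (Talon-2)
Next rejected bid: €99 (not a price — pay-as-bid).
Each winning unit pays its own bid.
Revenue = 139 + 136 + 133 + 132 + 131 + 125 + 123 + 111 + 109 + 105 = €1,244.

Total revenue: €1,244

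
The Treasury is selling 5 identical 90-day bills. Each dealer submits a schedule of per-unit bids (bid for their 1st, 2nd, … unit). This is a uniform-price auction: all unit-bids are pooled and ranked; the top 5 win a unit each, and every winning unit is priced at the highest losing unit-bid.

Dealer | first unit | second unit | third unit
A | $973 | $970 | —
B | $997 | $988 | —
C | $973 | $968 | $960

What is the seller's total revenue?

Total revenue: $4,840

Pooled unit-bids ranked (top 5): 997 (B-1), 988 (B-2), 973 (A-1), 973 (C-1), 970 (A-2)
Highest rejected unit-bid = $968.
Allocation: A 2, B 2, C 1. Every unit priced at $968.
Revenue = 5 × 968 = $4,840.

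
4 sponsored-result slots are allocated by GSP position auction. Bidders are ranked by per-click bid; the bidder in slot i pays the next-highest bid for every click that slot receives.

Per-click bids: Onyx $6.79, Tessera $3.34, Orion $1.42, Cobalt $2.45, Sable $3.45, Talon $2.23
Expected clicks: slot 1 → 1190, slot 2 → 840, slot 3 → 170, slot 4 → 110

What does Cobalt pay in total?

Ranked by bid: $6.79 (Onyx) > $3.45 (Sable) > $3.34 (Tessera) > $2.45 (Cobalt) > $2.23 (Talon) > …
Cobalt holds slot 4 → pays next bid $2.23 × 110 clicks = $245.30.

Cobalt pays $245.30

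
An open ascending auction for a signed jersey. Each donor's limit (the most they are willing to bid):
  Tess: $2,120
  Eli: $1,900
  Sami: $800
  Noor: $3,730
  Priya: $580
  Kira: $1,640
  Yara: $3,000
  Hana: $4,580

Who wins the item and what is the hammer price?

Hana wins at $3,730

Limits in order: 4,580 (Hana) > 3,730 (Noor) > 3,000 (Yara) > 2,120 (Tess) > 1,900 (Eli) > 1,640 (Kira) > …
Once the price passes $3,730, only Hana is left; the hammer falls at Noor's limit of $3,730.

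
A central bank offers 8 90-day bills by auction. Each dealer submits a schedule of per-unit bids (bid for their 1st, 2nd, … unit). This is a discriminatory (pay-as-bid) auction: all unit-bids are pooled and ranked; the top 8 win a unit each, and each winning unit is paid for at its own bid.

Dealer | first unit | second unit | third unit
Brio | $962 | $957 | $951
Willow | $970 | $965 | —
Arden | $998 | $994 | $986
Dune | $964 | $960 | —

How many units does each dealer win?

All unit-bids, highest first — top 8: 998 (Arden-1), 994 (Arden-2), 986 (Arden-3), 970 (Willow-1), 965 (Willow-2), 964 (Dune-1), 962 (Brio-1), 960 (Dune-2)
Next rejected bid: $957 (not a price — pay-as-bid).
Allocation: Arden 3, Brio 1, Dune 2, Willow 2.

Arden 3, Brio 1, Dune 2, Willow 2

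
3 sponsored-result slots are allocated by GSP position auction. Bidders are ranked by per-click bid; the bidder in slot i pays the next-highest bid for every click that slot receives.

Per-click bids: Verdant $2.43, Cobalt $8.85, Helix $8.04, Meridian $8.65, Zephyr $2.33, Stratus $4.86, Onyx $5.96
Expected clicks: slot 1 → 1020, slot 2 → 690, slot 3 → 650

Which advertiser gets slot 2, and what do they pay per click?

Meridian; $8.04 per click

Sorting advertisers: $8.85 (Cobalt) > $8.65 (Meridian) > $8.04 (Helix) > $5.96 (Onyx) > …
Slot 2 goes to the second-ranked bidder, Meridian, who pays the next bid down: $8.04/click.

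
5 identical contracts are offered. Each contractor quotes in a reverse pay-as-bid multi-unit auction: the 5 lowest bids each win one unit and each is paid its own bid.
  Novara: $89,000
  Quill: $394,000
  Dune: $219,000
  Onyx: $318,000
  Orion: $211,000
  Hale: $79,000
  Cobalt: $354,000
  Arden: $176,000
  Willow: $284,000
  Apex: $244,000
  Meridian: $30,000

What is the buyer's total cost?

Total cost: $585,000

Sorting: 30,000 (Meridian), 79,000 (Hale), 89,000 (Novara), 176,000 (Arden), 211,000 (Orion), 219,000 (Dune), 244,000 (Apex), …
The 5 lowest are Meridian, Hale, Novara, Arden, Orion.
Total cost = 30,000 + 79,000 + 89,000 + 176,000 + 211,000 = $585,000.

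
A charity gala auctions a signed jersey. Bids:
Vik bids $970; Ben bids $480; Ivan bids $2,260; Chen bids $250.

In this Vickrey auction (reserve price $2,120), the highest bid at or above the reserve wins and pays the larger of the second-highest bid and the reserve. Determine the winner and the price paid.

Ivan pays $2,120

Vickrey auction (reserve price $2,120): the highest bid at or above the reserve wins and pays the larger of the second-highest bid and the reserve.
Bids in order: 2,260 (Ivan) > 970 (Vik) > 480 (Ben) > 250 (Chen)
Highest eligible bid: Ivan at $2,260.
max(second-highest $970, reserve $2,120) = $2,120.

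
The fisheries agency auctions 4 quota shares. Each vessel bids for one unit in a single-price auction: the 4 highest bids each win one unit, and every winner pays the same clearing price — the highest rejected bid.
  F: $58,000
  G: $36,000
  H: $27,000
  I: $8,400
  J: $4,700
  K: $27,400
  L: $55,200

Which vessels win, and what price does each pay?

Bids ranked high→low: 58,000 (F), 55,200 (L), 36,000 (G), 27,400 (K), 27,000 (H), 8,400 (I), …
The 4 highest are F, L, G, K.
Clearing price = highest rejected bid = $27,000.

F, L, G, K; each pays $27,000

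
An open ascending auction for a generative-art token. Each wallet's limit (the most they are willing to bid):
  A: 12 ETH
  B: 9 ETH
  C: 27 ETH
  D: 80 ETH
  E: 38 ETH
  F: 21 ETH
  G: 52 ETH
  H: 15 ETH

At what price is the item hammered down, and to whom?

Rule: the price rises until one bidder remains; the winner pays the price at which the last rival dropped out.
Sorting limits: 80 (D) > 52 (G) > 38 (E) > 27 (C) > 21 (F) > 15 (H) > …
G is the last rival to drop out, at 52 ETH; D remains and wins at that price.

D wins at 52 ETH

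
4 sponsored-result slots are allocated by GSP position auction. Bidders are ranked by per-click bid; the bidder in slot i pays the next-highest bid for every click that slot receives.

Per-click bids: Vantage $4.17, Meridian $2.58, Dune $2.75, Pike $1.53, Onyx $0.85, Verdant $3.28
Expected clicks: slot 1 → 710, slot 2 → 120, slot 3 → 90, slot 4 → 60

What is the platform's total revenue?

Total revenue: $2982.80

Sorting advertisers: $4.17 (Vantage) > $3.28 (Verdant) > $2.75 (Dune) > $2.58 (Meridian) > $1.53 (Pike) > …
Slot 1: Vantage pays $3.28 × 710 = $2328.80
Slot 2: Verdant pays $2.75 × 120 = $330.00
Slot 3: Dune pays $2.58 × 90 = $232.20
Slot 4: Meridian pays $1.53 × 60 = $91.80
Total = $2982.80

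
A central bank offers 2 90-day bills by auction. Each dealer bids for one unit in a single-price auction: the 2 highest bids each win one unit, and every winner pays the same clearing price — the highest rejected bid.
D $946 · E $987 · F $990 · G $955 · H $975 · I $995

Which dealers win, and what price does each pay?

Ordering the bids: 995 (I), 990 (F), 987 (E), 975 (H), …
The 2 highest are I, F.
First losing bid is E's $987, which sets the uniform price.

I, F; each pays $987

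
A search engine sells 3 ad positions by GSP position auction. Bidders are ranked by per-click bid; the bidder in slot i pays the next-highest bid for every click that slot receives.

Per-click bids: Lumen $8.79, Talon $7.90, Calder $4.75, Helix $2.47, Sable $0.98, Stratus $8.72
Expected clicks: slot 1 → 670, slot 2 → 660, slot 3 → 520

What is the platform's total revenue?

Total revenue: $13526.40

Per-click bids in order: $8.79 (Lumen) > $8.72 (Stratus) > $7.90 (Talon) > $4.75 (Calder) > …
Slot 1: Lumen pays $8.72 × 670 = $5842.40
Slot 2: Stratus pays $7.90 × 660 = $5214.00
Slot 3: Talon pays $4.75 × 520 = $2470.00
Total = $13526.40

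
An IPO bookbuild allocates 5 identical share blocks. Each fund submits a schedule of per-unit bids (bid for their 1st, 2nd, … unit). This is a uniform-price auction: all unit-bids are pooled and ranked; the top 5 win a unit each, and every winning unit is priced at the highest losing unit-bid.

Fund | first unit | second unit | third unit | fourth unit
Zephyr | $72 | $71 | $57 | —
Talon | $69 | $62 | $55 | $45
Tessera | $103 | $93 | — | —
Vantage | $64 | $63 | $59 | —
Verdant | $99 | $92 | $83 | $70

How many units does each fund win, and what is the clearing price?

Tessera 2, Verdant 3; clearing price $72

Merging the schedules and taking the best 5: 103 (Tessera-1), 99 (Verdant-1), 93 (Tessera-2), 92 (Verdant-2), 83 (Verdant-3)
Highest rejected unit-bid = $72.
Allocation: Tessera 2, Verdant 3.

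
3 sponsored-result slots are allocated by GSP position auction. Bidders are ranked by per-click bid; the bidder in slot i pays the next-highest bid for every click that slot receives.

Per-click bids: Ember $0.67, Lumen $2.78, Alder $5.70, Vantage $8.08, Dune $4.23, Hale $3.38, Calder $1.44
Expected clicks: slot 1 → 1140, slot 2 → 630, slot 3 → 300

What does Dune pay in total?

Sorting advertisers: $8.08 (Vantage) > $5.70 (Alder) > $4.23 (Dune) > $3.38 (Hale) > …
Dune holds slot 3 → pays next bid $3.38 × 300 clicks = $1014.00.

Dune pays $1014.00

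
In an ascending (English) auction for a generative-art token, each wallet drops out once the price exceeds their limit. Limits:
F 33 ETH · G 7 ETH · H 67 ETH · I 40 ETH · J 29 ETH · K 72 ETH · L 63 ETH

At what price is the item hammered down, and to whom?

K wins at 67 ETH

Limits ranked: 72 (K) > 67 (H) > 63 (L) > 40 (I) > 33 (F) > 29 (J) > …
H is the last rival to drop out, at 67 ETH; K remains and wins at that price.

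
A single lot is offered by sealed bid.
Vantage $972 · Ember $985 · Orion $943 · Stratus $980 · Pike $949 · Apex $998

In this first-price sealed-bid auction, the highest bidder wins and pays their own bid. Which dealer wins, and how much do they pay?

Apex pays $998

Sorting bids: 998 (Apex) > 985 (Ember) > 980 (Stratus) > 972 (Vantage) > 949 (Pike) > 943 (Orion)
First-price: Apex pays what they bid, $998.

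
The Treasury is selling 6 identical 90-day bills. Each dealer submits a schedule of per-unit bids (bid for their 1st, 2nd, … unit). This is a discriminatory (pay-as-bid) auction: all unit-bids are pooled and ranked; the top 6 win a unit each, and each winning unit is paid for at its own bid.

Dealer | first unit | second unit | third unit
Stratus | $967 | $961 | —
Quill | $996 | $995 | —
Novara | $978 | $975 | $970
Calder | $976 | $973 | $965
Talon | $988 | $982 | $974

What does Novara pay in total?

All unit-bids, highest first — top 6: 996 (Quill-1), 995 (Quill-2), 988 (Talon-1), 982 (Talon-2), 978 (Novara-1), 976 (Calder-1)
Next rejected bid: $975 (not a price — pay-as-bid).
Novara's winning unit-bids: 978 = $978.

Novara pays $978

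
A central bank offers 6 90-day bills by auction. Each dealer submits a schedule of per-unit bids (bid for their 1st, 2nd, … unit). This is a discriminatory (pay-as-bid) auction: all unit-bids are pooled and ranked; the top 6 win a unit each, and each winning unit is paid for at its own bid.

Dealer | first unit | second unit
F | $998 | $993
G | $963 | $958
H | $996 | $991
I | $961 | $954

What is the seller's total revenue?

All unit-bids, highest first — top 6: 998 (F-1), 996 (H-1), 993 (F-2), 991 (H-2), 963 (G-1), 961 (I-1)
Next rejected bid: $958 (not a price — pay-as-bid).
Each winning unit pays its own bid.
Revenue = 998 + 996 + 993 + 991 + 963 + 961 = $5,902.

Total revenue: $5,902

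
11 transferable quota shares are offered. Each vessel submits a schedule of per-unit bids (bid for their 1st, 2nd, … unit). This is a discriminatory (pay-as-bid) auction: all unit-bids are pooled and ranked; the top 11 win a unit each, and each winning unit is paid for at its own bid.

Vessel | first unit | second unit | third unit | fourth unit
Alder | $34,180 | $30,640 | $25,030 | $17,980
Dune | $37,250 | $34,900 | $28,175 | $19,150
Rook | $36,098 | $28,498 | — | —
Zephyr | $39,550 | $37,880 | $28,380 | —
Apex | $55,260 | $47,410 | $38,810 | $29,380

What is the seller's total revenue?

All unit-bids, highest first — top 11: 55,260 (Apex-1), 47,410 (Apex-2), 39,550 (Zephyr-1), 38,810 (Apex-3), 37,880 (Zephyr-2), 37,250 (Dune-1), 36,098 (Rook-1), 34,900 (Dune-2), 34,180 (Alder-1), 30,640 (Alder-2), 29,380 (Apex-4)
Next rejected bid: $28,498 (not a price — pay-as-bid).
Each winning unit pays its own bid.
Revenue = 55,260 + 47,410 + 39,550 + 38,810 + 37,880 + 37,250 + 36,098 + 34,900 + 34,180 + 30,640 + 29,380 = $421,358.

Total revenue: $421,358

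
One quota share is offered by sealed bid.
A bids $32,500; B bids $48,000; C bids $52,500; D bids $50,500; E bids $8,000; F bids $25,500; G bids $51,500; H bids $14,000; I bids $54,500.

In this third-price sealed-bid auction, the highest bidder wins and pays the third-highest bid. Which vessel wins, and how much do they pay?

I pays $51,500

Sorting bids: 54,500 (I) > 52,500 (C) > 51,500 (G) > 50,500 (D) > 48,000 (B) > 32,500 (A) > …
I wins; payment is bid #3 in the ranking = $51,500.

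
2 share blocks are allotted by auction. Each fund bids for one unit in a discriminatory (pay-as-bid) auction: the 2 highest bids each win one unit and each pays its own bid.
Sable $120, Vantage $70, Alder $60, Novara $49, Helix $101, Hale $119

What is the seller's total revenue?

Ordering the bids: 120 (Sable), 119 (Hale), 101 (Helix), 70 (Vantage), …
Winners (2 units): Sable, Hale.
Total revenue = 120 + 119 = $239.

Total revenue: $239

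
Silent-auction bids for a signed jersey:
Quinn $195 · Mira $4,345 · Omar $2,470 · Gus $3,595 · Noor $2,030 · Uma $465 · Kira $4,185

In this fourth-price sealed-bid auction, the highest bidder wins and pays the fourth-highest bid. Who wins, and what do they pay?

Mira pays $2,470

Sorting bids: 4,345 (Mira) > 4,185 (Kira) > 3,595 (Gus) > 2,470 (Omar) > 2,030 (Noor) > 465 (Uma) > …
Mira wins; payment is bid #4 in the ranking = $2,470.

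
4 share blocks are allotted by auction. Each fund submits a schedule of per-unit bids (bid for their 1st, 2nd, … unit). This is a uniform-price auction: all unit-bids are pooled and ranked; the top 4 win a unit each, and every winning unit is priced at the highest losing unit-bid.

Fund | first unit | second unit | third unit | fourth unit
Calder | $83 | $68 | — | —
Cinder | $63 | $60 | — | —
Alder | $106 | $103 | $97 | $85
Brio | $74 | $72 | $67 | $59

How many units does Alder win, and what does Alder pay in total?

Pooled unit-bids ranked (top 4): 106 (Alder-1), 103 (Alder-2), 97 (Alder-3), 85 (Alder-4)
Highest rejected unit-bid = $83.
Alder wins 4 unit(s) at $83 each.

Alder: 4 units, pays $332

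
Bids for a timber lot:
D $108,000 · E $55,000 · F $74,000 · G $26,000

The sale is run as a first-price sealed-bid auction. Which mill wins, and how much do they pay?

Sorting bids: 108,000 (D) > 74,000 (F) > 55,000 (E) > 26,000 (G)
D is highest → pays own bid, $108,000.

D pays $108,000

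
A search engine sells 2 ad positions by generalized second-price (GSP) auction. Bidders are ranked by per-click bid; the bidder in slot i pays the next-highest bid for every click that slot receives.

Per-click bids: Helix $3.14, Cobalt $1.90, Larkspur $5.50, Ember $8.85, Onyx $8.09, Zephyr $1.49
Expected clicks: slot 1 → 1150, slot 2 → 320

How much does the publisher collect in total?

Total revenue: $11063.50

Ranked by bid: $8.85 (Ember) > $8.09 (Onyx) > $5.50 (Larkspur) > …
Slot 1: Ember pays $8.09 × 1150 = $9303.50
Slot 2: Onyx pays $5.50 × 320 = $1760.00
Total = $11063.50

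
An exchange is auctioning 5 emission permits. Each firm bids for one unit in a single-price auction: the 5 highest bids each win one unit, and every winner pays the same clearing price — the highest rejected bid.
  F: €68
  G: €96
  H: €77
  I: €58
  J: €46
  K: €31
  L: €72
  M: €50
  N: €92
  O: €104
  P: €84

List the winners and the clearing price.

Bids ranked high→low: 104 (O), 96 (G), 92 (N), 84 (P), 77 (H), 72 (L), 68 (F), …
Winners (5 units): O, G, N, P, H.
Highest unsuccessful bid: €72 → clearing price.

O, G, N, P, H; each pays €72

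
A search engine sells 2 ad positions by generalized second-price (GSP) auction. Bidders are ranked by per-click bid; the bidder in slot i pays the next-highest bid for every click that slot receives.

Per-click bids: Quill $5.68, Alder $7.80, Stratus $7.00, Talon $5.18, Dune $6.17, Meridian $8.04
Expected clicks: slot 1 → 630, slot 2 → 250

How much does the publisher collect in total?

Total revenue: $6664.00

Sorting advertisers: $8.04 (Meridian) > $7.80 (Alder) > $7.00 (Stratus) > …
Slot 1: Meridian pays $7.80 × 630 = $4914.00
Slot 2: Alder pays $7.00 × 250 = $1750.00
Total = $6664.00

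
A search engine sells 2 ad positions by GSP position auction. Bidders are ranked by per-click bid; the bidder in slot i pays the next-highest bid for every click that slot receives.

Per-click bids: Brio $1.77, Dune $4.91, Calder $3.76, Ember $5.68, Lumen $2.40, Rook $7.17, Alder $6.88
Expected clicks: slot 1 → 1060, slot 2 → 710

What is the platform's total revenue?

Total revenue: $11325.60

Per-click bids in order: $7.17 (Rook) > $6.88 (Alder) > $5.68 (Ember) > …
Slot 1: Rook pays $6.88 × 1060 = $7292.80
Slot 2: Alder pays $5.68 × 710 = $4032.80
Total = $11325.60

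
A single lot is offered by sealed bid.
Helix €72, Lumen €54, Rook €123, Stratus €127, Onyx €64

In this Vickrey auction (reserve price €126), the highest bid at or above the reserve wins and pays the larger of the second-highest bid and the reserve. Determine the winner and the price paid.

Stratus pays €126

Rule: the highest bid at or above the reserve wins and pays the larger of the second-highest bid and the reserve.
Sorting bids: 127 (Stratus) > 123 (Rook) > 72 (Helix) > 64 (Onyx) > 54 (Lumen)
Stratus has the top bid at or above the reserve (€127).
max(second-highest €123, reserve €126) = €126.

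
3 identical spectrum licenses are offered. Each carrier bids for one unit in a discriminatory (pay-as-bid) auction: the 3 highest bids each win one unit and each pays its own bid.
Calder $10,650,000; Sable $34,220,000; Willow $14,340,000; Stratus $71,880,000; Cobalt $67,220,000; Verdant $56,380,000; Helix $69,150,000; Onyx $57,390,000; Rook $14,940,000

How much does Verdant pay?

Verdant pays $0

Ordering the bids: 71,880,000 (Stratus), 69,150,000 (Helix), 67,220,000 (Cobalt), 57,390,000 (Onyx), 56,380,000 (Verdant), …
Winners (3 units): Stratus, Helix, Cobalt.
Verdant does not win → $0.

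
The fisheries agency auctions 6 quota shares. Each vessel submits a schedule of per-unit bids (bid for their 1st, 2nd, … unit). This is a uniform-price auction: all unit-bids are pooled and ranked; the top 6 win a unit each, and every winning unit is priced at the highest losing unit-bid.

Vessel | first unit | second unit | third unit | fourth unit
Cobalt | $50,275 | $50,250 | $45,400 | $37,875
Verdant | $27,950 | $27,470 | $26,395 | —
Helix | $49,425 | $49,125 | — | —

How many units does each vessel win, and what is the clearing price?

Cobalt 4, Helix 2; clearing price $27,950

Pooled unit-bids ranked (top 6): 50,275 (Cobalt-1), 50,250 (Cobalt-2), 49,425 (Helix-1), 49,125 (Helix-2), 45,400 (Cobalt-3), 37,875 (Cobalt-4)
Highest rejected unit-bid = $27,950.
Allocation: Cobalt 4, Helix 2.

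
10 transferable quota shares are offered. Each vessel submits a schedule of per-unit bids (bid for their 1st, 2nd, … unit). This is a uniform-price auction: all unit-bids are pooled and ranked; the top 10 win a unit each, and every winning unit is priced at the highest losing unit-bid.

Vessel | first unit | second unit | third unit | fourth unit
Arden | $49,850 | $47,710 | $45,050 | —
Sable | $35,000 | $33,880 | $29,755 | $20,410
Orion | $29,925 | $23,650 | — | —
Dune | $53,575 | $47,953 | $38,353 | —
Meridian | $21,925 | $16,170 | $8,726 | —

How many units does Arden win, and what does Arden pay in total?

Arden: 3 units, pays $70,950

Merging the schedules and taking the best 10: 53,575 (Dune-1), 49,850 (Arden-1), 47,953 (Dune-2), 47,710 (Arden-2), 45,050 (Arden-3), 38,353 (Dune-3), 35,000 (Sable-1), 33,880 (Sable-2), 29,925 (Orion-1), 29,755 (Sable-3)
First bid not allocated: $23,650.
Arden wins 3 unit(s) at $23,650 each.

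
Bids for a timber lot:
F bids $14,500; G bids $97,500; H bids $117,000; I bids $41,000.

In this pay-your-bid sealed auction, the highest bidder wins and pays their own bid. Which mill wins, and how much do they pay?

H pays $117,000

Bids in order: 117,000 (H) > 97,500 (G) > 41,000 (I) > 14,500 (F)
First-price: H pays what they bid, $117,000.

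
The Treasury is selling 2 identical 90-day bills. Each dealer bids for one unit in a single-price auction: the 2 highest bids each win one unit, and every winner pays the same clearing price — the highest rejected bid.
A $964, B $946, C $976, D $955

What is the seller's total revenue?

Total revenue: $1,910

Sorting: 976 (C), 964 (A), 955 (D), 946 (B)
Top 2: C, A.
Highest unsuccessful bid: $955 → clearing price.
Total revenue = 2 × $955 = $1,910.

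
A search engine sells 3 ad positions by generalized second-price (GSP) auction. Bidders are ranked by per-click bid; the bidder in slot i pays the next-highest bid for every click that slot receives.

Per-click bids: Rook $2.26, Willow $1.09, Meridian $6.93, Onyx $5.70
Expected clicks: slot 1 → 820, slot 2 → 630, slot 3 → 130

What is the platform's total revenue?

Total revenue: $6239.50

Per-click bids in order: $6.93 (Meridian) > $5.70 (Onyx) > $2.26 (Rook) > $1.09 (Willow)
Slot 1: Meridian pays $5.70 × 820 = $4674.00
Slot 2: Onyx pays $2.26 × 630 = $1423.80
Slot 3: Rook pays $1.09 × 130 = $141.70
Total = $6239.50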